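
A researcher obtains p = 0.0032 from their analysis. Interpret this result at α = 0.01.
Since p = 0.0032 < α = 0.01, reject H₀.
There is sufficient evidence to reject the null hypothesis; the result is statistically significant at the 0.01 level.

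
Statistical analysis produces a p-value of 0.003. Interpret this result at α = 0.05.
Since p = 0.003 < α = 0.05, reject H₀.
There is sufficient evidence to reject the null hypothesis; the result is statistically significant at the 0.05 level.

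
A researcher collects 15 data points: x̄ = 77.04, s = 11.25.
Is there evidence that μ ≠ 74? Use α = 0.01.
One-sample t-test:
H₀: μ = 74
H₁: μ ≠ 74
df = n - 1 = 14
t = (x̄ - μ₀) / (s/√n) = (77.04 - 74) / (11.25/√15) = 1.047
p-value = 0.3130

Since p-value > α = 0.01, we fail to reject H₀.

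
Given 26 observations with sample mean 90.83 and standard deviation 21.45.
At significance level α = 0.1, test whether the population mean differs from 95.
One-sample t-test:
H₀: μ = 95
H₁: μ ≠ 95
df = n - 1 = 25
t = (x̄ - μ₀) / (s/√n) = (90.83 - 95) / (21.45/√26) = -0.991
p-value = 0.3310

Since p-value > α = 0.1, we fail to reject H₀.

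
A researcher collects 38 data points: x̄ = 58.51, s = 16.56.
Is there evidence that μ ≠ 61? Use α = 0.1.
One-sample t-test:
H₀: μ = 61
H₁: μ ≠ 61
df = n - 1 = 37
t = (x̄ - μ₀) / (s/√n) = (58.51 - 61) / (16.56/√38) = -0.927
p-value = 0.3600

Since p-value > α = 0.1, we fail to reject H₀.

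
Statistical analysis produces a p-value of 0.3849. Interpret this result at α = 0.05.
Since p = 0.3849 > α = 0.05, fail to reject H₀.
There is insufficient evidence to reject the null hypothesis; the result is not statistically significant at the 0.05 level.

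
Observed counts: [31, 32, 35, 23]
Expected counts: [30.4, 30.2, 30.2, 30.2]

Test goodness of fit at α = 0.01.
Chi-square goodness of fit test:
H₀: observed counts match expected distribution
H₁: observed counts differ from expected distribution
df = k - 1 = 3
χ² = Σ(O - E)²/E
   = (31 - 30.4)²/30.4 + (32 - 30.2)²/30.2 + (35 - 30.2)²/30.2 + (23 - 30.2)²/30.2
   = 0.012 + 0.107 + 0.763 + 1.717
   = 2.60
p-value = 0.4577

Since p-value > α = 0.01, we fail to reject H₀.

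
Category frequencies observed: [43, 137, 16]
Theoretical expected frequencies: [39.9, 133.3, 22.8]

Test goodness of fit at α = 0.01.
Chi-square goodness of fit test:
H₀: observed counts match expected distribution
H₁: observed counts differ from expected distribution
df = k - 1 = 2
χ² = Σ(O - E)²/E
   = (43 - 39.9)²/39.9 + (137 - 133.3)²/133.3 + (16 - 22.8)²/22.8
   = 0.241 + 0.103 + 2.028
   = 2.37
p-value = 0.3055

Since p-value > α = 0.01, we fail to reject H₀.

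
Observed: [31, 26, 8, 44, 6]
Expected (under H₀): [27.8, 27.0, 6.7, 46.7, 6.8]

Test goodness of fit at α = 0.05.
Chi-square goodness of fit test:
H₀: observed counts match expected distribution
H₁: observed counts differ from expected distribution
df = k - 1 = 4
χ² = Σ(O - E)²/E
   = (31 - 27.8)²/27.8 + (26 - 27.0)²/27.0 + (8 - 6.7)²/6.7 + (44 - 46.7)²/46.7 + (6 - 6.8)²/6.8
   = 0.368 + 0.037 + 0.252 + 0.156 + 0.094
   = 0.91
p-value = 0.9234

Since p-value > α = 0.05, we fail to reject H₀.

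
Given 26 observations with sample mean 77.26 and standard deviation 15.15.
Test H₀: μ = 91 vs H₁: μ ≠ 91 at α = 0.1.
One-sample t-test:
H₀: μ = 91
H₁: μ ≠ 91
df = n - 1 = 25
t = (x̄ - μ₀) / (s/√n) = (77.26 - 91) / (15.15/√26) = -4.624
p-value = 0.0001

Since p-value < α = 0.1, we reject H₀.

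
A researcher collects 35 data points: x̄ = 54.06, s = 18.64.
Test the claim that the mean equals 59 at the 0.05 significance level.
One-sample t-test:
H₀: μ = 59
H₁: μ ≠ 59
df = n - 1 = 34
t = (x̄ - μ₀) / (s/√n) = (54.06 - 59) / (18.64/√35) = -1.568
p-value = 0.1262

Since p-value > α = 0.05, we fail to reject H₀.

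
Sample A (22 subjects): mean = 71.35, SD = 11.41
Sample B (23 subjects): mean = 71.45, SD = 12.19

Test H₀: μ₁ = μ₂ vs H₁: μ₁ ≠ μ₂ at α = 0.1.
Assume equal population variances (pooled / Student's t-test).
Student's two-sample t-test (equal variances):
H₀: μ₁ = μ₂
H₁: μ₁ ≠ μ₂
df = n₁ + n₂ - 2 = 43
Pooled variance s_p² = [(n₁-1)s₁² + (n₂-1)s₂²] / (n₁ + n₂ - 2) = [(21)(11.41²) + (22)(12.19²)] / 43 = 139.6061
SE = √(s_p²(1/n₁ + 1/n₂)) = √(139.6061 × (1/22 + 1/23)) = 3.5236
t = (x̄₁ - x̄₂) / SE = (71.35 - 71.45) / 3.5236 = -0.10 / 3.5236 = -0.028
p-value = 0.9775

Since p-value > α = 0.1, we fail to reject H₀.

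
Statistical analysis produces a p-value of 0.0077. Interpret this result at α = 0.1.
Since p = 0.0077 < α = 0.1, reject H₀.
There is sufficient evidence to reject the null hypothesis; the result is statistically significant at the 0.1 level.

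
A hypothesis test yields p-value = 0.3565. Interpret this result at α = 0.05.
Since p = 0.3565 > α = 0.05, fail to reject H₀.
There is insufficient evidence to reject the null hypothesis; the result is not statistically significant at the 0.05 level.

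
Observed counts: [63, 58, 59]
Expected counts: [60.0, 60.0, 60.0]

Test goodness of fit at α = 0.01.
Chi-square goodness of fit test:
H₀: observed counts match expected distribution
H₁: observed counts differ from expected distribution
df = k - 1 = 2
χ² = Σ(O - E)²/E
   = (63 - 60.0)²/60.0 + (58 - 60.0)²/60.0 + (59 - 60.0)²/60.0
   = 0.150 + 0.067 + 0.017
   = 0.23
p-value = 0.8899

Since p-value > α = 0.01, we fail to reject H₀.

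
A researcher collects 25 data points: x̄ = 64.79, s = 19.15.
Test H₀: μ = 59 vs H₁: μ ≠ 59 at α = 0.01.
One-sample t-test:
H₀: μ = 59
H₁: μ ≠ 59
df = n - 1 = 24
t = (x̄ - μ₀) / (s/√n) = (64.79 - 59) / (19.15/√25) = 1.512
p-value = 0.1437

Since p-value > α = 0.01, we fail to reject H₀.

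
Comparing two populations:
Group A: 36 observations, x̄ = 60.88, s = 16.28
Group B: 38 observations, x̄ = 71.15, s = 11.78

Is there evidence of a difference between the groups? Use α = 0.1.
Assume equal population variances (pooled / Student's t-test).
Student's two-sample t-test (equal variances):
H₀: μ₁ = μ₂
H₁: μ₁ ≠ μ₂
df = n₁ + n₂ - 2 = 72
Pooled variance s_p² = [(n₁-1)s₁² + (n₂-1)s₂²] / (n₁ + n₂ - 2) = [(35)(16.28²) + (37)(11.78²)] / 72 = 200.1496
SE = √(s_p²(1/n₁ + 1/n₂)) = √(200.1496 × (1/36 + 1/38)) = 3.2904
t = (x̄₁ - x̄₂) / SE = (60.88 - 71.15) / 3.2904 = -10.27 / 3.2904 = -3.121
p-value = 0.0026

Since p-value < α = 0.1, we reject H₀.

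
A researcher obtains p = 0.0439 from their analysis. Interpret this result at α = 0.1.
Since p = 0.0439 < α = 0.1, reject H₀.
There is sufficient evidence to reject the null hypothesis; the result is statistically significant at the 0.1 level.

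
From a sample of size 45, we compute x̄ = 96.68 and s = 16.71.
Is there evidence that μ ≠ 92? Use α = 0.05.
One-sample t-test:
H₀: μ = 92
H₁: μ ≠ 92
df = n - 1 = 44
t = (x̄ - μ₀) / (s/√n) = (96.68 - 92) / (16.71/√45) = 1.879
p-value = 0.0669

Since p-value > α = 0.05, we fail to reject H₀.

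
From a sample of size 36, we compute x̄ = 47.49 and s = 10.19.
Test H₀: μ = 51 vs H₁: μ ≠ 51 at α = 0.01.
One-sample t-test:
H₀: μ = 51
H₁: μ ≠ 51
df = n - 1 = 35
t = (x̄ - μ₀) / (s/√n) = (47.49 - 51) / (10.19/√36) = -2.067
p-value = 0.0462

Since p-value > α = 0.01, we fail to reject H₀.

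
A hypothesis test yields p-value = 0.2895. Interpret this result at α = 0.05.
Since p = 0.2895 > α = 0.05, fail to reject H₀.
There is insufficient evidence to reject the null hypothesis; the result is not statistically significant at the 0.05 level.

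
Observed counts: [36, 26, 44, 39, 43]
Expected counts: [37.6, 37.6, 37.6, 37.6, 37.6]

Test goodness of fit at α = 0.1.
Chi-square goodness of fit test:
H₀: observed counts match expected distribution
H₁: observed counts differ from expected distribution
df = k - 1 = 4
χ² = Σ(O - E)²/E
   = (36 - 37.6)²/37.6 + (26 - 37.6)²/37.6 + (44 - 37.6)²/37.6 + (39 - 37.6)²/37.6 + (43 - 37.6)²/37.6
   = 0.068 + 3.579 + 1.089 + 0.052 + 0.776
   = 5.56
p-value = 0.2342

Since p-value > α = 0.1, we fail to reject H₀.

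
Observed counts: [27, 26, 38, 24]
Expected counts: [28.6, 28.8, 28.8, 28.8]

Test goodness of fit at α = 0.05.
Chi-square goodness of fit test:
H₀: observed counts match expected distribution
H₁: observed counts differ from expected distribution
df = k - 1 = 3
χ² = Σ(O - E)²/E
   = (27 - 28.6)²/28.6 + (26 - 28.8)²/28.8 + (38 - 28.8)²/28.8 + (24 - 28.8)²/28.8
   = 0.090 + 0.272 + 2.939 + 0.800
   = 4.10
p-value = 0.2508

Since p-value > α = 0.05, we fail to reject H₀.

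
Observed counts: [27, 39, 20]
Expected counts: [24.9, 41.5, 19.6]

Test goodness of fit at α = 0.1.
Chi-square goodness of fit test:
H₀: observed counts match expected distribution
H₁: observed counts differ from expected distribution
df = k - 1 = 2
χ² = Σ(O - E)²/E
   = (27 - 24.9)²/24.9 + (39 - 41.5)²/41.5 + (20 - 19.6)²/19.6
   = 0.177 + 0.151 + 0.008
   = 0.34
p-value = 0.8454

Since p-value > α = 0.1, we fail to reject H₀.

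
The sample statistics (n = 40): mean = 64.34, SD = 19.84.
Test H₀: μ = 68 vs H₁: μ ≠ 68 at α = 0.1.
One-sample t-test:
H₀: μ = 68
H₁: μ ≠ 68
df = n - 1 = 39
t = (x̄ - μ₀) / (s/√n) = (64.34 - 68) / (19.84/√40) = -1.167
p-value = 0.2504

Since p-value > α = 0.1, we fail to reject H₀.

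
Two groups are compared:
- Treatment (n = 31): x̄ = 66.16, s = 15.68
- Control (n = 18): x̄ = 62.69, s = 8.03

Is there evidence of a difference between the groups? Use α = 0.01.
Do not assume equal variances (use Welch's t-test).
Welch's two-sample t-test:
H₀: μ₁ = μ₂
H₁: μ₁ ≠ μ₂
s₁²/n₁ = 15.68²/31 = 7.9310,  s₂²/n₂ = 8.03²/18 = 3.5823
SE = √(s₁²/n₁ + s₂²/n₂) = √(7.9310 + 3.5823) = 3.3931
df (Welch-Satterthwaite) = (s₁²/n₁ + s₂²/n₂)² / [(s₁²/n₁)²/(n₁-1) + (s₂²/n₂)²/(n₂-1)] ≈ 46.49
t = (x̄₁ - x̄₂) / SE = (66.16 - 62.69) / 3.3931 = 3.47 / 3.3931 = 1.023
p-value = 0.3118

Since p-value > α = 0.01, we fail to reject H₀.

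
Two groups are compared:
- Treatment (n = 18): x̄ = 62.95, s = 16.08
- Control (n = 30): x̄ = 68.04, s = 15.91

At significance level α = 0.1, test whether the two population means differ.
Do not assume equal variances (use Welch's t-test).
Welch's two-sample t-test:
H₀: μ₁ = μ₂
H₁: μ₁ ≠ μ₂
s₁²/n₁ = 16.08²/18 = 14.3648,  s₂²/n₂ = 15.91²/30 = 8.4376
SE = √(s₁²/n₁ + s₂²/n₂) = √(14.3648 + 8.4376) = 4.7752
df (Welch-Satterthwaite) = (s₁²/n₁ + s₂²/n₂)² / [(s₁²/n₁)²/(n₁-1) + (s₂²/n₂)²/(n₂-1)] ≈ 35.63
t = (x̄₁ - x̄₂) / SE = (62.95 - 68.04) / 4.7752 = -5.09 / 4.7752 = -1.066
p-value = 0.2936

Since p-value > α = 0.1, we fail to reject H₀.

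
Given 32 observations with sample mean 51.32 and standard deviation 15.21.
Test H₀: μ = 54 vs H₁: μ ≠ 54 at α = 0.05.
One-sample t-test:
H₀: μ = 54
H₁: μ ≠ 54
df = n - 1 = 31
t = (x̄ - μ₀) / (s/√n) = (51.32 - 54) / (15.21/√32) = -0.997
p-value = 0.3266

Since p-value > α = 0.05, we fail to reject H₀.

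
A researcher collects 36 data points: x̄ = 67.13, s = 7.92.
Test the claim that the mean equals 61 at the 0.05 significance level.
One-sample t-test:
H₀: μ = 61
H₁: μ ≠ 61
df = n - 1 = 35
t = (x̄ - μ₀) / (s/√n) = (67.13 - 61) / (7.92/√36) = 4.644
p-value < 0.0001

Since p-value < α = 0.05, we reject H₀.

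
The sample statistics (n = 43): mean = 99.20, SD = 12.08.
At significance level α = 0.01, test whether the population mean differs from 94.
One-sample t-test:
H₀: μ = 94
H₁: μ ≠ 94
df = n - 1 = 42
t = (x̄ - μ₀) / (s/√n) = (99.20 - 94) / (12.08/√43) = 2.823
p-value = 0.0072

Since p-value < α = 0.01, we reject H₀.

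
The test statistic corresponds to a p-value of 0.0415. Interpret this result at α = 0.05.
Since p = 0.0415 < α = 0.05, reject H₀.
There is sufficient evidence to reject the null hypothesis; the result is statistically significant at the 0.05 level.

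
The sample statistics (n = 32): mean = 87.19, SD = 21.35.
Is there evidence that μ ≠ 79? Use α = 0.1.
One-sample t-test:
H₀: μ = 79
H₁: μ ≠ 79
df = n - 1 = 31
t = (x̄ - μ₀) / (s/√n) = (87.19 - 79) / (21.35/√32) = 2.170
p-value = 0.0378

Since p-value < α = 0.1, we reject H₀.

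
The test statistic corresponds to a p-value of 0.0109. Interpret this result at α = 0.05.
Since p = 0.0109 < α = 0.05, reject H₀.
There is sufficient evidence to reject the null hypothesis; the result is statistically significant at the 0.05 level.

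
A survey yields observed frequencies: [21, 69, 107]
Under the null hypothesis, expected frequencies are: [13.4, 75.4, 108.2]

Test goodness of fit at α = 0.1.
Chi-square goodness of fit test:
H₀: observed counts match expected distribution
H₁: observed counts differ from expected distribution
df = k - 1 = 2
χ² = Σ(O - E)²/E
   = (21 - 13.4)²/13.4 + (69 - 75.4)²/75.4 + (107 - 108.2)²/108.2
   = 4.310 + 0.543 + 0.013
   = 4.87
p-value = 0.0877

Since p-value < α = 0.1, we reject H₀.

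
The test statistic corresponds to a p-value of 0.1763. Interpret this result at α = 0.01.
Since p = 0.1763 > α = 0.01, fail to reject H₀.
There is insufficient evidence to reject the null hypothesis; the result is not statistically significant at the 0.01 level.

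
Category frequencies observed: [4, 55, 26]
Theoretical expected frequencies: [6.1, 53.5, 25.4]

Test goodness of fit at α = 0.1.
Chi-square goodness of fit test:
H₀: observed counts match expected distribution
H₁: observed counts differ from expected distribution
df = k - 1 = 2
χ² = Σ(O - E)²/E
   = (4 - 6.1)²/6.1 + (55 - 53.5)²/53.5 + (26 - 25.4)²/25.4
   = 0.723 + 0.042 + 0.014
   = 0.78
p-value = 0.6773

Since p-value > α = 0.1, we fail to reject H₀.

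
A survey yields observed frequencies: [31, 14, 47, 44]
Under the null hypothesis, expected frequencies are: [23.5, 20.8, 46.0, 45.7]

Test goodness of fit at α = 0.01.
Chi-square goodness of fit test:
H₀: observed counts match expected distribution
H₁: observed counts differ from expected distribution
df = k - 1 = 3
χ² = Σ(O - E)²/E
   = (31 - 23.5)²/23.5 + (14 - 20.8)²/20.8 + (47 - 46.0)²/46.0 + (44 - 45.7)²/45.7
   = 2.394 + 2.223 + 0.022 + 0.063
   = 4.70
p-value = 0.1950

Since p-value > α = 0.01, we fail to reject H₀.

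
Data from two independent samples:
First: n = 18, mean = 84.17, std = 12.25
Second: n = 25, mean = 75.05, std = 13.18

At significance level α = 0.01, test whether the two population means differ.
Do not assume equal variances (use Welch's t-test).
Welch's two-sample t-test:
H₀: μ₁ = μ₂
H₁: μ₁ ≠ μ₂
s₁²/n₁ = 12.25²/18 = 8.3368,  s₂²/n₂ = 13.18²/25 = 6.9485
SE = √(s₁²/n₁ + s₂²/n₂) = √(8.3368 + 6.9485) = 3.9096
df (Welch-Satterthwaite) = (s₁²/n₁ + s₂²/n₂)² / [(s₁²/n₁)²/(n₁-1) + (s₂²/n₂)²/(n₂-1)] ≈ 38.30
t = (x̄₁ - x̄₂) / SE = (84.17 - 75.05) / 3.9096 = 9.12 / 3.9096 = 2.333
p-value = 0.0250

Since p-value > α = 0.01, we fail to reject H₀.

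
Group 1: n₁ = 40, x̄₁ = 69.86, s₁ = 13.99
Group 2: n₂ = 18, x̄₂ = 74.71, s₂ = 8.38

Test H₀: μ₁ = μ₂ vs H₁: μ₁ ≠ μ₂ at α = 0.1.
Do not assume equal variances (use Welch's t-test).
Welch's two-sample t-test:
H₀: μ₁ = μ₂
H₁: μ₁ ≠ μ₂
s₁²/n₁ = 13.99²/40 = 4.8930,  s₂²/n₂ = 8.38²/18 = 3.9014
SE = √(s₁²/n₁ + s₂²/n₂) = √(4.8930 + 3.9014) = 2.9655
df (Welch-Satterthwaite) = (s₁²/n₁ + s₂²/n₂)² / [(s₁²/n₁)²/(n₁-1) + (s₂²/n₂)²/(n₂-1)] ≈ 51.25
t = (x̄₁ - x̄₂) / SE = (69.86 - 74.71) / 2.9655 = -4.85 / 2.9655 = -1.635
p-value = 0.1081

Since p-value > α = 0.1, we fail to reject H₀.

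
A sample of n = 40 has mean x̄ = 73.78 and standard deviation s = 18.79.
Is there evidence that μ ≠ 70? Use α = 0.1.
One-sample t-test:
H₀: μ = 70
H₁: μ ≠ 70
df = n - 1 = 39
t = (x̄ - μ₀) / (s/√n) = (73.78 - 70) / (18.79/√40) = 1.272
p-value = 0.2108

Since p-value > α = 0.1, we fail to reject H₀.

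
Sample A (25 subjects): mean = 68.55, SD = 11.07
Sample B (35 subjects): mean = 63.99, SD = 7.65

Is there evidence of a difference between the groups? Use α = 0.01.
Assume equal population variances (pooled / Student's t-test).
Student's two-sample t-test (equal variances):
H₀: μ₁ = μ₂
H₁: μ₁ ≠ μ₂
df = n₁ + n₂ - 2 = 58
Pooled variance s_p² = [(n₁-1)s₁² + (n₂-1)s₂²] / (n₁ + n₂ - 2) = [(24)(11.07²) + (34)(7.65²)] / 58 = 85.0145
SE = √(s_p²(1/n₁ + 1/n₂)) = √(85.0145 × (1/25 + 1/35)) = 2.4144
t = (x̄₁ - x̄₂) / SE = (68.55 - 63.99) / 2.4144 = 4.56 / 2.4144 = 1.889
p-value = 0.0639

Since p-value > α = 0.01, we fail to reject H₀.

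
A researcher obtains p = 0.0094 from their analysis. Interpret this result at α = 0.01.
Since p = 0.0094 < α = 0.01, reject H₀.
There is sufficient evidence to reject the null hypothesis; the result is statistically significant at the 0.01 level.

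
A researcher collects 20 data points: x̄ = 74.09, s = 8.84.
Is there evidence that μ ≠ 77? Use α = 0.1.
One-sample t-test:
H₀: μ = 77
H₁: μ ≠ 77
df = n - 1 = 19
t = (x̄ - μ₀) / (s/√n) = (74.09 - 77) / (8.84/√20) = -1.472
p-value = 0.1573

Since p-value > α = 0.1, we fail to reject H₀.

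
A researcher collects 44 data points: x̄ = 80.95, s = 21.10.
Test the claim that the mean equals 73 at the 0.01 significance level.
One-sample t-test:
H₀: μ = 73
H₁: μ ≠ 73
df = n - 1 = 43
t = (x̄ - μ₀) / (s/√n) = (80.95 - 73) / (21.10/√44) = 2.499
p-value = 0.0163

Since p-value > α = 0.01, we fail to reject H₀.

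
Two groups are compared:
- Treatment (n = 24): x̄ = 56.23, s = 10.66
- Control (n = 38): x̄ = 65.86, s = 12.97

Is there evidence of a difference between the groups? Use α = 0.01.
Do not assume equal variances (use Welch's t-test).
Welch's two-sample t-test:
H₀: μ₁ = μ₂
H₁: μ₁ ≠ μ₂
s₁²/n₁ = 10.66²/24 = 4.7348,  s₂²/n₂ = 12.97²/38 = 4.4269
SE = √(s₁²/n₁ + s₂²/n₂) = √(4.7348 + 4.4269) = 3.0268
df (Welch-Satterthwaite) = (s₁²/n₁ + s₂²/n₂)² / [(s₁²/n₁)²/(n₁-1) + (s₂²/n₂)²/(n₂-1)] ≈ 55.80
t = (x̄₁ - x̄₂) / SE = (56.23 - 65.86) / 3.0268 = -9.63 / 3.0268 = -3.182
p-value = 0.0024

Since p-value < α = 0.01, we reject H₀.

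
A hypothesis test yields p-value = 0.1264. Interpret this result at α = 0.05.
Since p = 0.1264 > α = 0.05, fail to reject H₀.
There is insufficient evidence to reject the null hypothesis; the result is not statistically significant at the 0.05 level.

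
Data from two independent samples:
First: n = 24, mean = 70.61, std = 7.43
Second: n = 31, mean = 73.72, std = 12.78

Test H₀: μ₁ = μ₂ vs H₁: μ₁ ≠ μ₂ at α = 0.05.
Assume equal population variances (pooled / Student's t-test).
Student's two-sample t-test (equal variances):
H₀: μ₁ = μ₂
H₁: μ₁ ≠ μ₂
df = n₁ + n₂ - 2 = 53
Pooled variance s_p² = [(n₁-1)s₁² + (n₂-1)s₂²] / (n₁ + n₂ - 2) = [(23)(7.43²) + (30)(12.78²)] / 53 = 116.4069
SE = √(s_p²(1/n₁ + 1/n₂)) = √(116.4069 × (1/24 + 1/31)) = 2.9335
t = (x̄₁ - x̄₂) / SE = (70.61 - 73.72) / 2.9335 = -3.11 / 2.9335 = -1.060
p-value = 0.2939

Since p-value > α = 0.05, we fail to reject H₀.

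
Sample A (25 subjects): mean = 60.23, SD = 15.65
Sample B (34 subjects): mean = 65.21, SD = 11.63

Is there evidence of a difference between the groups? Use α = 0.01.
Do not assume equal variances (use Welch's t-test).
Welch's two-sample t-test:
H₀: μ₁ = μ₂
H₁: μ₁ ≠ μ₂
s₁²/n₁ = 15.65²/25 = 9.7969,  s₂²/n₂ = 11.63²/34 = 3.9781
SE = √(s₁²/n₁ + s₂²/n₂) = √(9.7969 + 3.9781) = 3.7115
df (Welch-Satterthwaite) = (s₁²/n₁ + s₂²/n₂)² / [(s₁²/n₁)²/(n₁-1) + (s₂²/n₂)²/(n₂-1)] ≈ 42.37
t = (x̄₁ - x̄₂) / SE = (60.23 - 65.21) / 3.7115 = -4.98 / 3.7115 = -1.342
p-value = 0.1868

Since p-value > α = 0.01, we fail to reject H₀.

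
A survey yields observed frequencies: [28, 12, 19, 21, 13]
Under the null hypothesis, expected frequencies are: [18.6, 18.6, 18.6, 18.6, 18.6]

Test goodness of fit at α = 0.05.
Chi-square goodness of fit test:
H₀: observed counts match expected distribution
H₁: observed counts differ from expected distribution
df = k - 1 = 4
χ² = Σ(O - E)²/E
   = (28 - 18.6)²/18.6 + (12 - 18.6)²/18.6 + (19 - 18.6)²/18.6 + (21 - 18.6)²/18.6 + (13 - 18.6)²/18.6
   = 4.751 + 2.342 + 0.009 + 0.310 + 1.686
   = 9.10
p-value = 0.0587

Since p-value > α = 0.05, we fail to reject H₀.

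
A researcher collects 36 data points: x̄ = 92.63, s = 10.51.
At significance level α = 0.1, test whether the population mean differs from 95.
One-sample t-test:
H₀: μ = 95
H₁: μ ≠ 95
df = n - 1 = 35
t = (x̄ - μ₀) / (s/√n) = (92.63 - 95) / (10.51/√36) = -1.353
p-value = 0.1847

Since p-value > α = 0.1, we fail to reject H₀.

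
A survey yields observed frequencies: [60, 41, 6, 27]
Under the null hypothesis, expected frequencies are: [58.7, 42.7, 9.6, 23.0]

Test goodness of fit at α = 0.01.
Chi-square goodness of fit test:
H₀: observed counts match expected distribution
H₁: observed counts differ from expected distribution
df = k - 1 = 3
χ² = Σ(O - E)²/E
   = (60 - 58.7)²/58.7 + (41 - 42.7)²/42.7 + (6 - 9.6)²/9.6 + (27 - 23.0)²/23.0
   = 0.029 + 0.068 + 1.350 + 0.696
   = 2.14
p-value = 0.5434

Since p-value > α = 0.01, we fail to reject H₀.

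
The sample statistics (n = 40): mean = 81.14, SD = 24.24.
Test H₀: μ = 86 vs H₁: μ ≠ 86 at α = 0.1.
One-sample t-test:
H₀: μ = 86
H₁: μ ≠ 86
df = n - 1 = 39
t = (x̄ - μ₀) / (s/√n) = (81.14 - 86) / (24.24/√40) = -1.268
p-value = 0.2123

Since p-value > α = 0.1, we fail to reject H₀.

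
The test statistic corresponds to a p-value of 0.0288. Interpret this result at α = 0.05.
Since p = 0.0288 < α = 0.05, reject H₀.
There is sufficient evidence to reject the null hypothesis; the result is statistically significant at the 0.05 level.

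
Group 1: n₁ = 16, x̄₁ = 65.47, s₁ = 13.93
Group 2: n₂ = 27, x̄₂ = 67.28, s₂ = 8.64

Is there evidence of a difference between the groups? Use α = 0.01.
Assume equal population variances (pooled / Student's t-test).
Student's two-sample t-test (equal variances):
H₀: μ₁ = μ₂
H₁: μ₁ ≠ μ₂
df = n₁ + n₂ - 2 = 41
Pooled variance s_p² = [(n₁-1)s₁² + (n₂-1)s₂²] / (n₁ + n₂ - 2) = [(15)(13.93²) + (26)(8.64²)] / 41 = 118.3308
SE = √(s_p²(1/n₁ + 1/n₂)) = √(118.3308 × (1/16 + 1/27)) = 3.4320
t = (x̄₁ - x̄₂) / SE = (65.47 - 67.28) / 3.4320 = -1.81 / 3.4320 = -0.527
p-value = 0.6008

Since p-value > α = 0.01, we fail to reject H₀.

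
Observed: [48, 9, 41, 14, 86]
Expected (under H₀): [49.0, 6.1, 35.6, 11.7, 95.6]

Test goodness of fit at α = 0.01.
Chi-square goodness of fit test:
H₀: observed counts match expected distribution
H₁: observed counts differ from expected distribution
df = k - 1 = 4
χ² = Σ(O - E)²/E
   = (48 - 49.0)²/49.0 + (9 - 6.1)²/6.1 + (41 - 35.6)²/35.6 + (14 - 11.7)²/11.7 + (86 - 95.6)²/95.6
   = 0.020 + 1.379 + 0.819 + 0.452 + 0.964
   = 3.63
p-value = 0.4577

Since p-value > α = 0.01, we fail to reject H₀.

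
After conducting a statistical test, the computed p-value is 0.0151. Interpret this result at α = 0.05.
Since p = 0.0151 < α = 0.05, reject H₀.
There is sufficient evidence to reject the null hypothesis; the result is statistically significant at the 0.05 level.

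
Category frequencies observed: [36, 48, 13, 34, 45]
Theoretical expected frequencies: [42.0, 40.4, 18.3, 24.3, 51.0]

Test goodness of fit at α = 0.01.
Chi-square goodness of fit test:
H₀: observed counts match expected distribution
H₁: observed counts differ from expected distribution
df = k - 1 = 4
χ² = Σ(O - E)²/E
   = (36 - 42.0)²/42.0 + (48 - 40.4)²/40.4 + (13 - 18.3)²/18.3 + (34 - 24.3)²/24.3 + (45 - 51.0)²/51.0
   = 0.857 + 1.430 + 1.535 + 3.872 + 0.706
   = 8.40
p-value = 0.0780

Since p-value > α = 0.01, we fail to reject H₀.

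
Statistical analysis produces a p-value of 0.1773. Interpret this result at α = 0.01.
Since p = 0.1773 > α = 0.01, fail to reject H₀.
There is insufficient evidence to reject the null hypothesis; the result is not statistically significant at the 0.01 level.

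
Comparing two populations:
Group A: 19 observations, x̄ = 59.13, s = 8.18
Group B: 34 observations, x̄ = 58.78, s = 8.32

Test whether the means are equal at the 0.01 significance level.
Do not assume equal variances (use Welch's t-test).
Welch's two-sample t-test:
H₀: μ₁ = μ₂
H₁: μ₁ ≠ μ₂
s₁²/n₁ = 8.18²/19 = 3.5217,  s₂²/n₂ = 8.32²/34 = 2.0360
SE = √(s₁²/n₁ + s₂²/n₂) = √(3.5217 + 2.0360) = 2.3575
df (Welch-Satterthwaite) = (s₁²/n₁ + s₂²/n₂)² / [(s₁²/n₁)²/(n₁-1) + (s₂²/n₂)²/(n₂-1)] ≈ 37.92
t = (x̄₁ - x̄₂) / SE = (59.13 - 58.78) / 2.3575 = 0.35 / 2.3575 = 0.148
p-value = 0.8828

Since p-value > α = 0.01, we fail to reject H₀.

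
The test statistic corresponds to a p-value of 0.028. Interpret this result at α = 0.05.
Since p = 0.028 < α = 0.05, reject H₀.
There is sufficient evidence to reject the null hypothesis; the result is statistically significant at the 0.05 level.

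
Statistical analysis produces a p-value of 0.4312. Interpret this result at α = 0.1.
Since p = 0.4312 > α = 0.1, fail to reject H₀.
There is insufficient evidence to reject the null hypothesis; the result is not statistically significant at the 0.1 level.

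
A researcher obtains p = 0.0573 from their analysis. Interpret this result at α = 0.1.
Since p = 0.0573 < α = 0.1, reject H₀.
There is sufficient evidence to reject the null hypothesis; the result is statistically significant at the 0.1 level.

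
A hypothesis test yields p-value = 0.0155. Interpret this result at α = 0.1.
Since p = 0.0155 < α = 0.1, reject H₀.
There is sufficient evidence to reject the null hypothesis; the result is statistically significant at the 0.1 level.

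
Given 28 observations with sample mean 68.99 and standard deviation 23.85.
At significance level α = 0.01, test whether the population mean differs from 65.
One-sample t-test:
H₀: μ = 65
H₁: μ ≠ 65
df = n - 1 = 27
t = (x̄ - μ₀) / (s/√n) = (68.99 - 65) / (23.85/√28) = 0.885
p-value = 0.3838

Since p-value > α = 0.01, we fail to reject H₀.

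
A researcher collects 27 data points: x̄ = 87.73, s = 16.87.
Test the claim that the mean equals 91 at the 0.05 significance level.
One-sample t-test:
H₀: μ = 91
H₁: μ ≠ 91
df = n - 1 = 26
t = (x̄ - μ₀) / (s/√n) = (87.73 - 91) / (16.87/√27) = -1.007
p-value = 0.3231

Since p-value > α = 0.05, we fail to reject H₀.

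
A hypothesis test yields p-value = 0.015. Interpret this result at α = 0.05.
Since p = 0.015 < α = 0.05, reject H₀.
There is sufficient evidence to reject the null hypothesis; the result is statistically significant at the 0.05 level.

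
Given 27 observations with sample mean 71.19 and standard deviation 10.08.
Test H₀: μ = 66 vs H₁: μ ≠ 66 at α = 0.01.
One-sample t-test:
H₀: μ = 66
H₁: μ ≠ 66
df = n - 1 = 26
t = (x̄ - μ₀) / (s/√n) = (71.19 - 66) / (10.08/√27) = 2.675
p-value = 0.0127

Since p-value > α = 0.01, we fail to reject H₀.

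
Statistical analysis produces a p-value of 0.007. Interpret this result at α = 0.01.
Since p = 0.007 < α = 0.01, reject H₀.
There is sufficient evidence to reject the null hypothesis; the result is statistically significant at the 0.01 level.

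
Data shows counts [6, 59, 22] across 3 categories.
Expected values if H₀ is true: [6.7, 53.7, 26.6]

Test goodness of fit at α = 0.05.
Chi-square goodness of fit test:
H₀: observed counts match expected distribution
H₁: observed counts differ from expected distribution
df = k - 1 = 2
χ² = Σ(O - E)²/E
   = (6 - 6.7)²/6.7 + (59 - 53.7)²/53.7 + (22 - 26.6)²/26.6
   = 0.073 + 0.523 + 0.795
   = 1.39
p-value = 0.4986

Since p-value > α = 0.05, we fail to reject H₀.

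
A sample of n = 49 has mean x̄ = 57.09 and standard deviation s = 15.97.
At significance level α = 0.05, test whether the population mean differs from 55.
One-sample t-test:
H₀: μ = 55
H₁: μ ≠ 55
df = n - 1 = 48
t = (x̄ - μ₀) / (s/√n) = (57.09 - 55) / (15.97/√49) = 0.916
p-value = 0.3642

Since p-value > α = 0.05, we fail to reject H₀.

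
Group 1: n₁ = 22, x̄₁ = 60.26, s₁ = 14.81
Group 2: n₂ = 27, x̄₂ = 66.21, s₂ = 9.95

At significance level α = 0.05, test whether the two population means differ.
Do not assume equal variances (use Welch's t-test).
Welch's two-sample t-test:
H₀: μ₁ = μ₂
H₁: μ₁ ≠ μ₂
s₁²/n₁ = 14.81²/22 = 9.9698,  s₂²/n₂ = 9.95²/27 = 3.6668
SE = √(s₁²/n₁ + s₂²/n₂) = √(9.9698 + 3.6668) = 3.6928
df (Welch-Satterthwaite) = (s₁²/n₁ + s₂²/n₂)² / [(s₁²/n₁)²/(n₁-1) + (s₂²/n₂)²/(n₂-1)] ≈ 35.42
t = (x̄₁ - x̄₂) / SE = (60.26 - 66.21) / 3.6928 = -5.95 / 3.6928 = -1.611
p-value = 0.1160

Since p-value > α = 0.05, we fail to reject H₀.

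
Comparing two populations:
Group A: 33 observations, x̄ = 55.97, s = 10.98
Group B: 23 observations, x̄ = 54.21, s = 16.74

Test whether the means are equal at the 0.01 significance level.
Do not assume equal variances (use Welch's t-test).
Welch's two-sample t-test:
H₀: μ₁ = μ₂
H₁: μ₁ ≠ μ₂
s₁²/n₁ = 10.98²/33 = 3.6533,  s₂²/n₂ = 16.74²/23 = 12.1838
SE = √(s₁²/n₁ + s₂²/n₂) = √(3.6533 + 12.1838) = 3.9796
df (Welch-Satterthwaite) = (s₁²/n₁ + s₂²/n₂)² / [(s₁²/n₁)²/(n₁-1) + (s₂²/n₂)²/(n₂-1)] ≈ 35.01
t = (x̄₁ - x̄₂) / SE = (55.97 - 54.21) / 3.9796 = 1.76 / 3.9796 = 0.442
p-value = 0.6610

Since p-value > α = 0.01, we fail to reject H₀.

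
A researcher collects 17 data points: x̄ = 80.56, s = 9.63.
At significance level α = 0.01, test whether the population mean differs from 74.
One-sample t-test:
H₀: μ = 74
H₁: μ ≠ 74
df = n - 1 = 16
t = (x̄ - μ₀) / (s/√n) = (80.56 - 74) / (9.63/√17) = 2.809
p-value = 0.0126

Since p-value > α = 0.01, we fail to reject H₀.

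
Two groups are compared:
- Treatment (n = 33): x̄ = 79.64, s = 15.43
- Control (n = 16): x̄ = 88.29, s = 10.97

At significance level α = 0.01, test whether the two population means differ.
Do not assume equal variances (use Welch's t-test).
Welch's two-sample t-test:
H₀: μ₁ = μ₂
H₁: μ₁ ≠ μ₂
s₁²/n₁ = 15.43²/33 = 7.2147,  s₂²/n₂ = 10.97²/16 = 7.5213
SE = √(s₁²/n₁ + s₂²/n₂) = √(7.2147 + 7.5213) = 3.8387
df (Welch-Satterthwaite) = (s₁²/n₁ + s₂²/n₂)² / [(s₁²/n₁)²/(n₁-1) + (s₂²/n₂)²/(n₂-1)] ≈ 40.23
t = (x̄₁ - x̄₂) / SE = (79.64 - 88.29) / 3.8387 = -8.65 / 3.8387 = -2.253
p-value = 0.0298

Since p-value > α = 0.01, we fail to reject H₀.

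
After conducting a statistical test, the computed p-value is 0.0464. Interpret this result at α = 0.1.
Since p = 0.0464 < α = 0.1, reject H₀.
There is sufficient evidence to reject the null hypothesis; the result is statistically significant at the 0.1 level.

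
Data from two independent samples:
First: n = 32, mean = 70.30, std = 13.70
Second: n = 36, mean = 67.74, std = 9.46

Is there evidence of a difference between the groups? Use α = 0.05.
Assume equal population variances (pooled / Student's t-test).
Student's two-sample t-test (equal variances):
H₀: μ₁ = μ₂
H₁: μ₁ ≠ μ₂
df = n₁ + n₂ - 2 = 66
Pooled variance s_p² = [(n₁-1)s₁² + (n₂-1)s₂²] / (n₁ + n₂ - 2) = [(31)(13.70²) + (35)(9.46²)] / 66 = 135.6151
SE = √(s_p²(1/n₁ + 1/n₂)) = √(135.6151 × (1/32 + 1/36)) = 2.8293
t = (x̄₁ - x̄₂) / SE = (70.30 - 67.74) / 2.8293 = 2.56 / 2.8293 = 0.905
p-value = 0.3689

Since p-value > α = 0.05, we fail to reject H₀.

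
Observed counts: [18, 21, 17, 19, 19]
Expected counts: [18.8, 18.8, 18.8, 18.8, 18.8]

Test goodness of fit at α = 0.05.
Chi-square goodness of fit test:
H₀: observed counts match expected distribution
H₁: observed counts differ from expected distribution
df = k - 1 = 4
χ² = Σ(O - E)²/E
   = (18 - 18.8)²/18.8 + (21 - 18.8)²/18.8 + (17 - 18.8)²/18.8 + (19 - 18.8)²/18.8 + (19 - 18.8)²/18.8
   = 0.034 + 0.257 + 0.172 + 0.002 + 0.002
   = 0.47
p-value = 0.9765

Since p-value > α = 0.05, we fail to reject H₀.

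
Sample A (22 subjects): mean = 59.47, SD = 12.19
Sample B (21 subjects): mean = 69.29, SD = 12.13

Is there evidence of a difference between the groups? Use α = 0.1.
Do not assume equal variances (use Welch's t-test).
Welch's two-sample t-test:
H₀: μ₁ = μ₂
H₁: μ₁ ≠ μ₂
s₁²/n₁ = 12.19²/22 = 6.7544,  s₂²/n₂ = 12.13²/21 = 7.0065
SE = √(s₁²/n₁ + s₂²/n₂) = √(6.7544 + 7.0065) = 3.7096
df (Welch-Satterthwaite) = (s₁²/n₁ + s₂²/n₂)² / [(s₁²/n₁)²/(n₁-1) + (s₂²/n₂)²/(n₂-1)] ≈ 40.93
t = (x̄₁ - x̄₂) / SE = (59.47 - 69.29) / 3.7096 = -9.82 / 3.7096 = -2.647
p-value = 0.0115

Since p-value < α = 0.1, we reject H₀.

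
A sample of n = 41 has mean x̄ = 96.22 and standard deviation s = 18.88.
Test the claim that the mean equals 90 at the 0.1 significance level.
One-sample t-test:
H₀: μ = 90
H₁: μ ≠ 90
df = n - 1 = 40
t = (x̄ - μ₀) / (s/√n) = (96.22 - 90) / (18.88/√41) = 2.110
p-value = 0.0412

Since p-value < α = 0.1, we reject H₀.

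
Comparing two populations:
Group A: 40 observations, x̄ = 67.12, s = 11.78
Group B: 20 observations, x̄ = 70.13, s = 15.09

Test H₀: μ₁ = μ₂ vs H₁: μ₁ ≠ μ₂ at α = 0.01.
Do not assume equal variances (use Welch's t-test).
Welch's two-sample t-test:
H₀: μ₁ = μ₂
H₁: μ₁ ≠ μ₂
s₁²/n₁ = 11.78²/40 = 3.4692,  s₂²/n₂ = 15.09²/20 = 11.3854
SE = √(s₁²/n₁ + s₂²/n₂) = √(3.4692 + 11.3854) = 3.8542
df (Welch-Satterthwaite) = (s₁²/n₁ + s₂²/n₂)² / [(s₁²/n₁)²/(n₁-1) + (s₂²/n₂)²/(n₂-1)] ≈ 30.94
t = (x̄₁ - x̄₂) / SE = (67.12 - 70.13) / 3.8542 = -3.01 / 3.8542 = -0.781
p-value = 0.4408

Since p-value > α = 0.01, we fail to reject H₀.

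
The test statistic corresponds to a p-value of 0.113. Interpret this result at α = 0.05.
Since p = 0.113 > α = 0.05, fail to reject H₀.
There is insufficient evidence to reject the null hypothesis; the result is not statistically significant at the 0.05 level.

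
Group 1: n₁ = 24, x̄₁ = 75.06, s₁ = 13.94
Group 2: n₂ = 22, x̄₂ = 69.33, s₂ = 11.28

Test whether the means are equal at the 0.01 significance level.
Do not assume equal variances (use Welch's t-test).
Welch's two-sample t-test:
H₀: μ₁ = μ₂
H₁: μ₁ ≠ μ₂
s₁²/n₁ = 13.94²/24 = 8.0968,  s₂²/n₂ = 11.28²/22 = 5.7836
SE = √(s₁²/n₁ + s₂²/n₂) = √(8.0968 + 5.7836) = 3.7256
df (Welch-Satterthwaite) = (s₁²/n₁ + s₂²/n₂)² / [(s₁²/n₁)²/(n₁-1) + (s₂²/n₂)²/(n₂-1)] ≈ 43.36
t = (x̄₁ - x̄₂) / SE = (75.06 - 69.33) / 3.7256 = 5.73 / 3.7256 = 1.538
p-value = 0.1313

Since p-value > α = 0.01, we fail to reject H₀.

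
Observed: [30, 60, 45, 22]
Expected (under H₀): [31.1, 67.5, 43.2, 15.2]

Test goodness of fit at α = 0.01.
Chi-square goodness of fit test:
H₀: observed counts match expected distribution
H₁: observed counts differ from expected distribution
df = k - 1 = 3
χ² = Σ(O - E)²/E
   = (30 - 31.1)²/31.1 + (60 - 67.5)²/67.5 + (45 - 43.2)²/43.2 + (22 - 15.2)²/15.2
   = 0.039 + 0.833 + 0.075 + 3.042
   = 3.99
p-value = 0.2626

Since p-value > α = 0.01, we fail to reject H₀.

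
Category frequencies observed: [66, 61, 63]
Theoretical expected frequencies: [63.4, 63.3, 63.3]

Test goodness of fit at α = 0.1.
Chi-square goodness of fit test:
H₀: observed counts match expected distribution
H₁: observed counts differ from expected distribution
df = k - 1 = 2
χ² = Σ(O - E)²/E
   = (66 - 63.4)²/63.4 + (61 - 63.3)²/63.3 + (63 - 63.3)²/63.3
   = 0.107 + 0.084 + 0.001
   = 0.19
p-value = 0.9086

Since p-value > α = 0.1, we fail to reject H₀.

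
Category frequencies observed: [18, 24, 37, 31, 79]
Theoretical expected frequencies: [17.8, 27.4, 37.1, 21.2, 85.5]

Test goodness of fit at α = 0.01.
Chi-square goodness of fit test:
H₀: observed counts match expected distribution
H₁: observed counts differ from expected distribution
df = k - 1 = 4
χ² = Σ(O - E)²/E
   = (18 - 17.8)²/17.8 + (24 - 27.4)²/27.4 + (37 - 37.1)²/37.1 + (31 - 21.2)²/21.2 + (79 - 85.5)²/85.5
   = 0.002 + 0.422 + 0.000 + 4.530 + 0.494
   = 5.45
p-value = 0.2443

Since p-value > α = 0.01, we fail to reject H₀.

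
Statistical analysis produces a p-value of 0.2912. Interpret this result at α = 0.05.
Since p = 0.2912 > α = 0.05, fail to reject H₀.
There is insufficient evidence to reject the null hypothesis; the result is not statistically significant at the 0.05 level.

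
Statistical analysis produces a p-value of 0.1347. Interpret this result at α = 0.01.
Since p = 0.1347 > α = 0.01, fail to reject H₀.
There is insufficient evidence to reject the null hypothesis; the result is not statistically significant at the 0.01 level.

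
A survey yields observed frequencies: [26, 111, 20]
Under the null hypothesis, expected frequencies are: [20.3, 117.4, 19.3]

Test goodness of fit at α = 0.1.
Chi-square goodness of fit test:
H₀: observed counts match expected distribution
H₁: observed counts differ from expected distribution
df = k - 1 = 2
χ² = Σ(O - E)²/E
   = (26 - 20.3)²/20.3 + (111 - 117.4)²/117.4 + (20 - 19.3)²/19.3
   = 1.600 + 0.349 + 0.025
   = 1.97
p-value = 0.3725

Since p-value > α = 0.1, we fail to reject H₀.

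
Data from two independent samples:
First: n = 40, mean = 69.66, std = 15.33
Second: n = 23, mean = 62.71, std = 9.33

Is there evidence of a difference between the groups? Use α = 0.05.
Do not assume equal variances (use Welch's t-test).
Welch's two-sample t-test:
H₀: μ₁ = μ₂
H₁: μ₁ ≠ μ₂
s₁²/n₁ = 15.33²/40 = 5.8752,  s₂²/n₂ = 9.33²/23 = 3.7847
SE = √(s₁²/n₁ + s₂²/n₂) = √(5.8752 + 3.7847) = 3.1080
df (Welch-Satterthwaite) = (s₁²/n₁ + s₂²/n₂)² / [(s₁²/n₁)²/(n₁-1) + (s₂²/n₂)²/(n₂-1)] ≈ 60.74
t = (x̄₁ - x̄₂) / SE = (69.66 - 62.71) / 3.1080 = 6.95 / 3.1080 = 2.236
p-value = 0.0290

Since p-value < α = 0.05, we reject H₀.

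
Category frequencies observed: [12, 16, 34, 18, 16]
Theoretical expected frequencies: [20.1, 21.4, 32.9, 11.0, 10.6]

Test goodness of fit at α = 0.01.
Chi-square goodness of fit test:
H₀: observed counts match expected distribution
H₁: observed counts differ from expected distribution
df = k - 1 = 4
χ² = Σ(O - E)²/E
   = (12 - 20.1)²/20.1 + (16 - 21.4)²/21.4 + (34 - 32.9)²/32.9 + (18 - 11.0)²/11.0 + (16 - 10.6)²/10.6
   = 3.264 + 1.363 + 0.037 + 4.455 + 2.751
   = 11.87
p-value = 0.0184

Since p-value > α = 0.01, we fail to reject H₀.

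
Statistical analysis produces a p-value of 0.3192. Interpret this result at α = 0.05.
Since p = 0.3192 > α = 0.05, fail to reject H₀.
There is insufficient evidence to reject the null hypothesis; the result is not statistically significant at the 0.05 level.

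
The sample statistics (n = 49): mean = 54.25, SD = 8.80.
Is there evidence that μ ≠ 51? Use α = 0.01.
One-sample t-test:
H₀: μ = 51
H₁: μ ≠ 51
df = n - 1 = 48
t = (x̄ - μ₀) / (s/√n) = (54.25 - 51) / (8.80/√49) = 2.585
p-value = 0.0128

Since p-value > α = 0.01, we fail to reject H₀.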